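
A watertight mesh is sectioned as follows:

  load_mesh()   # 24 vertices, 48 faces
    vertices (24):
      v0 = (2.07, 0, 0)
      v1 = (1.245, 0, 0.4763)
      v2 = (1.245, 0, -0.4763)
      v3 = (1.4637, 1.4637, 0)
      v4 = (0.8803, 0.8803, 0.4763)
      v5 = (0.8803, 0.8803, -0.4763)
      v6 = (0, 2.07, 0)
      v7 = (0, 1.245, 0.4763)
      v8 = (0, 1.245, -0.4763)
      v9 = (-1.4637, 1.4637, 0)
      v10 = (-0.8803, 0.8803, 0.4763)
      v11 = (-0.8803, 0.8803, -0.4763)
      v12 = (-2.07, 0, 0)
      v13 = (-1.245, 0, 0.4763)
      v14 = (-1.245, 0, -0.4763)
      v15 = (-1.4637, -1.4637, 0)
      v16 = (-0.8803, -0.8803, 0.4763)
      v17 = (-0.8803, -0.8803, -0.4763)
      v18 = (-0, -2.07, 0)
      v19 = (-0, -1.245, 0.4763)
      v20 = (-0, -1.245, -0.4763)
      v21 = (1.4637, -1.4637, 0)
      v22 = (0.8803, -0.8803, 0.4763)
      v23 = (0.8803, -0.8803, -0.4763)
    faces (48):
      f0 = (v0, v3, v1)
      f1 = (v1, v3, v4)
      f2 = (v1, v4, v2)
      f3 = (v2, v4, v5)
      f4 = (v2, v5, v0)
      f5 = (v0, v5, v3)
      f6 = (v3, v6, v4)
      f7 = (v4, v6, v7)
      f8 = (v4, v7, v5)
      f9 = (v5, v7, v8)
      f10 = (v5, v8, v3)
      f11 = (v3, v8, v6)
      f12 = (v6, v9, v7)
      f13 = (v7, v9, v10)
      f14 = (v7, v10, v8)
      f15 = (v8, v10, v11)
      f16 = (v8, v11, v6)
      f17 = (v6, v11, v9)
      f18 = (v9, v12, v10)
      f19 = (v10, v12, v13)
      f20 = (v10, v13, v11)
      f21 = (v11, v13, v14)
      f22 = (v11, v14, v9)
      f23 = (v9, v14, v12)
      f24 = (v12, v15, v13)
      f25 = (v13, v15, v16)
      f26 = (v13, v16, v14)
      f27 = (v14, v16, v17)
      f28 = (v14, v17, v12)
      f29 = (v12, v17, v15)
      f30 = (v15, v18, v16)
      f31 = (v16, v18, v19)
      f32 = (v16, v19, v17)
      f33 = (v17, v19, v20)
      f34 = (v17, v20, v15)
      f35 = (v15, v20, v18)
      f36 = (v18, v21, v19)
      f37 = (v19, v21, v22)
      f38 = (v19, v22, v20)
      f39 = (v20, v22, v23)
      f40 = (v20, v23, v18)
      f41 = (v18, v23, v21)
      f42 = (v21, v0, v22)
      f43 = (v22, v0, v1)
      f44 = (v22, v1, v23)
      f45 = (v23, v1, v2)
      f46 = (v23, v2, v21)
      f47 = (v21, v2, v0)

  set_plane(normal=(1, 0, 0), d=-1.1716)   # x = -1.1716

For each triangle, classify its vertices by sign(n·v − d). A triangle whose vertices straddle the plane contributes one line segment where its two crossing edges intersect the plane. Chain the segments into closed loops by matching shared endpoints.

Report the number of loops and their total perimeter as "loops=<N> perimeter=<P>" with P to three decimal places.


Straddling triangles (16 of 48):
  (v6,v9,v7) [+-+] → (-1.1716, 1.58469, 0)–(-1.1716, 1.42006, 0.0950517)  len=0.1901
  (v7,v9,v10) [+-+] → (-1.1716, 1.42006, 0.0950517)–(-1.1716, 1.1716, 0.238477)  len=0.2869
  (v6,v11,v9) [++-] → (-1.1716, 1.1716, -0.238477)–(-1.1716, 1.58469, 0)  len=0.4770
  (v9,v12,v10) [--+] → (-1.1716, 0.664757, 0.359677)–(-1.1716, 1.1716, 0.238477)  len=0.5211
  (v10,v12,v13) [+--] → (-1.1716, 0.664757, 0.359677)–(-1.1716, 0.17717, 0.4763)  len=0.5013
  (v10,v13,v11) [+-+] → (-1.1716, 0.17717, 0.4763)–(-1.1716, 0.17717, 0.284578)  len=0.1917
  (v11,v13,v14) [+--] → (-1.1716, 0.17717, 0.284578)–(-1.1716, 0.17717, -0.4763)  len=0.7609
  (v11,v14,v9) [+--] → (-1.1716, 0.17717, -0.4763)–(-1.1716, 1.1716, -0.238477)  len=1.0225
  (v13,v15,v16) [--+] → (-1.1716, -1.1716, 0.238477)–(-1.1716, -0.17717, 0.4763)  len=1.0225
  (v13,v16,v14) [-+-] → (-1.1716, -0.17717, 0.4763)–(-1.1716, -0.17717, -0.284578)  len=0.7609
  (v14,v16,v17) [-++] → (-1.1716, -0.17717, -0.284578)–(-1.1716, -0.17717, -0.4763)  len=0.1917
  (v14,v17,v12) [-+-] → (-1.1716, -0.17717, -0.4763)–(-1.1716, -0.664757, -0.359677)  len=0.5013
  (v12,v17,v15) [-+-] → (-1.1716, -0.664757, -0.359677)–(-1.1716, -1.1716, -0.238477)  len=0.5211
  (v15,v18,v16) [-++] → (-1.1716, -1.58469, 0)–(-1.1716, -1.1716, 0.238477)  len=0.4770
  (v17,v20,v15) [++-] → (-1.1716, -1.42006, -0.0950517)–(-1.1716, -1.1716, -0.238477)  len=0.2869
  (v15,v20,v18) [-++] → (-1.1716, -1.42006, -0.0950517)–(-1.1716, -1.58469, 0)  len=0.1901

Chained into 2 loop(s):
  loop 1: 8 segments, perimeter = 3.9515
  loop 2: 8 segments, perimeter = 3.9515
Total perimeter = 7.903

loops=2 perimeter=7.903


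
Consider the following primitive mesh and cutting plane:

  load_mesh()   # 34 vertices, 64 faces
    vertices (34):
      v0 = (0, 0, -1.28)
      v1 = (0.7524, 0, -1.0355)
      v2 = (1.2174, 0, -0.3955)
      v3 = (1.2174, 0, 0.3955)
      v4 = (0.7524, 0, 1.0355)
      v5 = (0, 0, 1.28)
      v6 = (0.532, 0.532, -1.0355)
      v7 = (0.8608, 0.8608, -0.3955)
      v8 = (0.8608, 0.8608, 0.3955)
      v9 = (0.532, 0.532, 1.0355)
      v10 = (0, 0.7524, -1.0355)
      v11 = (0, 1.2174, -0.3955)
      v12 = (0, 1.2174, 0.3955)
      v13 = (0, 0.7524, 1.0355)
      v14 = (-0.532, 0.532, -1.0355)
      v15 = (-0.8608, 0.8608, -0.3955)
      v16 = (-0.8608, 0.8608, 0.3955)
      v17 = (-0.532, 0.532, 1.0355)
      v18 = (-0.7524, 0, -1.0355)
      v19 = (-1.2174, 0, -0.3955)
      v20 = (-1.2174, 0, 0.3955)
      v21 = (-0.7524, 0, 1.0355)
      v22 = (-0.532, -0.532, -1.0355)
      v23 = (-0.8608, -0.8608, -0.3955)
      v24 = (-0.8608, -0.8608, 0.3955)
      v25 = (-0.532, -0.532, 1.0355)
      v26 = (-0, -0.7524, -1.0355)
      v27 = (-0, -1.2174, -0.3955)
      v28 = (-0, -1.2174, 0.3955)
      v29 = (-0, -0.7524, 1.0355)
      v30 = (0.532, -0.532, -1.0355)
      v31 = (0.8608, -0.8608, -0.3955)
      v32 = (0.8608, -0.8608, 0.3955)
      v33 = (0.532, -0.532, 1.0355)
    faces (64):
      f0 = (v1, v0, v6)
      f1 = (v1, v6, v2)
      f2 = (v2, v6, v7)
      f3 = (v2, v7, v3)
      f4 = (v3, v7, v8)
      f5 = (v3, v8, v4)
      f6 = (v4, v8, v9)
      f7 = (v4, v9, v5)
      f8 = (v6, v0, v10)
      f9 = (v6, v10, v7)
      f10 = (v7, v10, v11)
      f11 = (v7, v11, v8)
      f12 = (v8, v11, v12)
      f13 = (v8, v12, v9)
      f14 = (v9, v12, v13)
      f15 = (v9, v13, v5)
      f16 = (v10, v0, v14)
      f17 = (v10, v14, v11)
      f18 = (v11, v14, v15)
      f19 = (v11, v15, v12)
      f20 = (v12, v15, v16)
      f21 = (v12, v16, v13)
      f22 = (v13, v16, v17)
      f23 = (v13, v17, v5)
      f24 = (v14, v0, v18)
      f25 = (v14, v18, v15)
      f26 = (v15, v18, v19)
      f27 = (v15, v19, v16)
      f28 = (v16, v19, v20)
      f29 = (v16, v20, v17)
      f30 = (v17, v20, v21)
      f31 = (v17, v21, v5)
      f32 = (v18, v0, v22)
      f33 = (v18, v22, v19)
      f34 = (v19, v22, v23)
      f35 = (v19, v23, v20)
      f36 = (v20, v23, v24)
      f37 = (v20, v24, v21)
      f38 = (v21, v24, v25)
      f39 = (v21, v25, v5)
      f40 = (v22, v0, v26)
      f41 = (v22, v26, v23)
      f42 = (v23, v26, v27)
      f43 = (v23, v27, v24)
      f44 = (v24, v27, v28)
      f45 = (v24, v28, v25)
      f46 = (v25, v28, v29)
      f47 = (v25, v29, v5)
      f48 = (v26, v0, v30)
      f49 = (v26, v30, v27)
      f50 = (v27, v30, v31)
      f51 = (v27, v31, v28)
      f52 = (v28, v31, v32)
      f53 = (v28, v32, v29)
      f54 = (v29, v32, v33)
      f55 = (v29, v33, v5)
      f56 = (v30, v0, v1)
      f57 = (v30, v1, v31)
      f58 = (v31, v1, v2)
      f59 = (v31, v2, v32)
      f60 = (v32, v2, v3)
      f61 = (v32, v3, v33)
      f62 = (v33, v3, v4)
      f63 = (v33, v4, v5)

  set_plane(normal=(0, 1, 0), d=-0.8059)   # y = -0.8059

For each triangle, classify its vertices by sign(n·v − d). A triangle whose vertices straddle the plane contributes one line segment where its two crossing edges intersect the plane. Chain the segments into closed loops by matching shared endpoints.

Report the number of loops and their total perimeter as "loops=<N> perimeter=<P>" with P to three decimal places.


Straddling triangles (18 of 64):
  (v19,v22,v23) [++-] → (-0.8059, -0.8059, -0.502361)–(-0.883543, -0.8059, -0.3955)  len=0.1321
  (v19,v23,v20) [+-+] → (-0.883543, -0.8059, -0.3955)–(-0.883543, -0.8059, -0.345052)  len=0.0504
  (v20,v23,v24) [+--] → (-0.883543, -0.8059, -0.345052)–(-0.883543, -0.8059, 0.3955)  len=0.7406
  (v20,v24,v21) [+-+] → (-0.883543, -0.8059, 0.3955)–(-0.853886, -0.8059, 0.436318)  len=0.0505
  (v21,v24,v25) [+-+] → (-0.853886, -0.8059, 0.436318)–(-0.8059, -0.8059, 0.502361)  len=0.0816
  (v22,v26,v23) [++-] → (-0.424841, -0.8059, -0.719633)–(-0.8059, -0.8059, -0.502361)  len=0.4386
  (v23,v26,v27) [-+-] → (-0.424841, -0.8059, -0.719633)–(0, -0.8059, -0.961866)  len=0.4890
  (v24,v28,v25) [--+] → (-0.319402, -0.8059, 0.779743)–(-0.8059, -0.8059, 0.502361)  len=0.5600
  (v25,v28,v29) [+-+] → (-0.319402, -0.8059, 0.779743)–(0, -0.8059, 0.961866)  len=0.3677
  (v26,v30,v27) [++-] → (0.319402, -0.8059, -0.779743)–(0, -0.8059, -0.961866)  len=0.3677
  (v27,v30,v31) [-+-] → (0.319402, -0.8059, -0.779743)–(0.8059, -0.8059, -0.502361)  len=0.5600
  (v28,v32,v29) [--+] → (0.424841, -0.8059, 0.719633)–(0, -0.8059, 0.961866)  len=0.4890
  (v29,v32,v33) [+-+] → (0.424841, -0.8059, 0.719633)–(0.8059, -0.8059, 0.502361)  len=0.4386
  (v30,v1,v31) [++-] → (0.853886, -0.8059, -0.436318)–(0.8059, -0.8059, -0.502361)  len=0.0816
  (v31,v1,v2) [-++] → (0.853886, -0.8059, -0.436318)–(0.883543, -0.8059, -0.3955)  len=0.0505
  (v31,v2,v32) [-+-] → (0.883543, -0.8059, -0.3955)–(0.883543, -0.8059, 0.345052)  len=0.7406
  (v32,v2,v3) [-++] → (0.883543, -0.8059, 0.345052)–(0.883543, -0.8059, 0.3955)  len=0.0504
  (v32,v3,v33) [-++] → (0.883543, -0.8059, 0.3955)–(0.8059, -0.8059, 0.502361)  len=0.1321

Chained into 1 loop(s):
  loop 1: 18 segments, perimeter = 5.8211
Total perimeter = 5.821

loops=1 perimeter=5.821


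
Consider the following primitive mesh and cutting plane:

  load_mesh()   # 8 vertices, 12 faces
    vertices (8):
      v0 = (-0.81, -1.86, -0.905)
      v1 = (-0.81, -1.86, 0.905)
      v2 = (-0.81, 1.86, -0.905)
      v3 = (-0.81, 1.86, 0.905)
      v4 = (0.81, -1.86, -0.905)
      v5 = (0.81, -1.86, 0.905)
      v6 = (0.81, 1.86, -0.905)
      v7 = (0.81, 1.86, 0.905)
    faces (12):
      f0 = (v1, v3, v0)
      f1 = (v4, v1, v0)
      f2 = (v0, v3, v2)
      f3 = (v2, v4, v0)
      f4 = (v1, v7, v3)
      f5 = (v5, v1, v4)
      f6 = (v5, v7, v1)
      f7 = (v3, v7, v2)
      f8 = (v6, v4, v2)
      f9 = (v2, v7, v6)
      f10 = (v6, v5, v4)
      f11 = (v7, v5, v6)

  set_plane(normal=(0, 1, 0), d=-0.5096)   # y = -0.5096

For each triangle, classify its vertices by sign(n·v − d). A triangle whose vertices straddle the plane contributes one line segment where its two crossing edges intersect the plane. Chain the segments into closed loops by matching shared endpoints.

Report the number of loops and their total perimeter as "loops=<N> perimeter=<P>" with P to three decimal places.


Straddling triangles (8 of 12):
  (v1,v3,v0) [-+-] → (-0.81, -0.5096, 0.905)–(-0.81, -0.5096, -0.247951)  len=1.1530
  (v0,v3,v2) [-++] → (-0.81, -0.5096, -0.247951)–(-0.81, -0.5096, -0.905)  len=0.6570
  (v2,v4,v0) [+--] → (0.221923, -0.5096, -0.905)–(-0.81, -0.5096, -0.905)  len=1.0319
  (v1,v7,v3) [-++] → (-0.221923, -0.5096, 0.905)–(-0.81, -0.5096, 0.905)  len=0.5881
  (v5,v7,v1) [-+-] → (0.81, -0.5096, 0.905)–(-0.221923, -0.5096, 0.905)  len=1.0319
  (v6,v4,v2) [+-+] → (0.81, -0.5096, -0.905)–(0.221923, -0.5096, -0.905)  len=0.5881
  (v6,v5,v4) [+--] → (0.81, -0.5096, 0.247951)–(0.81, -0.5096, -0.905)  len=1.1530
  (v7,v5,v6) [+-+] → (0.81, -0.5096, 0.905)–(0.81, -0.5096, 0.247951)  len=0.6570

Chained into 1 loop(s):
  loop 1: 8 segments, perimeter = 6.8600
Total perimeter = 6.860

loops=1 perimeter=6.860


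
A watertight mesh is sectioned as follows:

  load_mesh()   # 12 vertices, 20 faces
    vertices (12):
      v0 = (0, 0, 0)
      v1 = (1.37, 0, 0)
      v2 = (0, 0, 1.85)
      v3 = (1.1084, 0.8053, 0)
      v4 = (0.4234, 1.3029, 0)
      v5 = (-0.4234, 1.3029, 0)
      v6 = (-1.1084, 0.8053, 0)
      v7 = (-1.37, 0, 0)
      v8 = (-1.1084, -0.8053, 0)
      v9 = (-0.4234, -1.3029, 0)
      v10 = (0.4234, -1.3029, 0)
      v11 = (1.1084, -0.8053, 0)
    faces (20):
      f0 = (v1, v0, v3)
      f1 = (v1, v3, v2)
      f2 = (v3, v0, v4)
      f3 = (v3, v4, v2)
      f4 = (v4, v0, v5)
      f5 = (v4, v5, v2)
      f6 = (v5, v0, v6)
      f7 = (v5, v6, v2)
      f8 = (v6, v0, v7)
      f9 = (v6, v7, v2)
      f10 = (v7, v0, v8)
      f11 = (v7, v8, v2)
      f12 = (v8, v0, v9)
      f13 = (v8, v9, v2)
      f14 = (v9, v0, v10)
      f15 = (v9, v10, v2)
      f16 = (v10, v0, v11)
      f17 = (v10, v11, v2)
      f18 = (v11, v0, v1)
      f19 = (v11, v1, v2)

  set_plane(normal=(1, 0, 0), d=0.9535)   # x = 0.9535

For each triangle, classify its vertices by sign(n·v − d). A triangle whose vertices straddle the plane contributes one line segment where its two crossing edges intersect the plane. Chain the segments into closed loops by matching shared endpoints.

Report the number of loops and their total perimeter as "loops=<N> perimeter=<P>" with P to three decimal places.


Straddling triangles (8 of 20):
  (v1,v0,v3) [+-+] → (0.9535, 0, 0)–(0.9535, 0.692759, 0)  len=0.6928
  (v1,v3,v2) [++-] → (0.9535, 0.692759, 0.258539)–(0.9535, 0, 0.562427)  len=0.7565
  (v3,v0,v4) [+--] → (0.9535, 0.692759, 0)–(0.9535, 0.917823, 0)  len=0.2251
  (v3,v4,v2) [+--] → (0.9535, 0.917823, 0)–(0.9535, 0.692759, 0.258539)  len=0.3428
  (v10,v0,v11) [--+] → (0.9535, -0.692759, 0)–(0.9535, -0.917823, 0)  len=0.2251
  (v10,v11,v2) [-+-] → (0.9535, -0.917823, 0)–(0.9535, -0.692759, 0.258539)  len=0.3428
  (v11,v0,v1) [+-+] → (0.9535, -0.692759, 0)–(0.9535, 0, 0)  len=0.6928
  (v11,v1,v2) [++-] → (0.9535, 0, 0.562427)–(0.9535, -0.692759, 0.258539)  len=0.7565

Chained into 1 loop(s):
  loop 1: 8 segments, perimeter = 4.0342
Total perimeter = 4.034

loops=1 perimeter=4.034


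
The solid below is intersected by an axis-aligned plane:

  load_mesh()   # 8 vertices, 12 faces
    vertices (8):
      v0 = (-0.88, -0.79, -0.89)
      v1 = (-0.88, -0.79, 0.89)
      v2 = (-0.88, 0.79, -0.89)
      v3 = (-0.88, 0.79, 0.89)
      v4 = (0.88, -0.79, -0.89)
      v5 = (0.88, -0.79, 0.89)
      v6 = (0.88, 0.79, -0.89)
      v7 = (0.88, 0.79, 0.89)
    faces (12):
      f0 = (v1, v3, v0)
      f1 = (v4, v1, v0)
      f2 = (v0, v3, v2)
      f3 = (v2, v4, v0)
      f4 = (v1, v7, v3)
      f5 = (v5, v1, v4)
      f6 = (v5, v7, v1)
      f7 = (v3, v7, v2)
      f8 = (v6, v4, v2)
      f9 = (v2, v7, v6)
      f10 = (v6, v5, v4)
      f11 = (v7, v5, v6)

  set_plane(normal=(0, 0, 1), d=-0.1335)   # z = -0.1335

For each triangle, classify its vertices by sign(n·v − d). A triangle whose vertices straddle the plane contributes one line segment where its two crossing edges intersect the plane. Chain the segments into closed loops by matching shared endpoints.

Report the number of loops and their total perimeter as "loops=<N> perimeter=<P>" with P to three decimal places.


loops=1 perimeter=6.680

Straddling triangles (8 of 12):
  (v1,v3,v0) [++-] → (-0.88, -0.1185, -0.1335)–(-0.88, -0.79, -0.1335)  len=0.6715
  (v4,v1,v0) [-+-] → (0.132, -0.79, -0.1335)–(-0.88, -0.79, -0.1335)  len=1.0120
  (v0,v3,v2) [-+-] → (-0.88, -0.1185, -0.1335)–(-0.88, 0.79, -0.1335)  len=0.9085
  (v5,v1,v4) [++-] → (0.132, -0.79, -0.1335)–(0.88, -0.79, -0.1335)  len=0.7480
  (v3,v7,v2) [++-] → (-0.132, 0.79, -0.1335)–(-0.88, 0.79, -0.1335)  len=0.7480
  (v2,v7,v6) [-+-] → (-0.132, 0.79, -0.1335)–(0.88, 0.79, -0.1335)  len=1.0120
  (v6,v5,v4) [-+-] → (0.88, 0.1185, -0.1335)–(0.88, -0.79, -0.1335)  len=0.9085
  (v7,v5,v6) [++-] → (0.88, 0.1185, -0.1335)–(0.88, 0.79, -0.1335)  len=0.6715

Chained into 1 loop(s):
  loop 1: 8 segments, perimeter = 6.6800
Total perimeter = 6.680


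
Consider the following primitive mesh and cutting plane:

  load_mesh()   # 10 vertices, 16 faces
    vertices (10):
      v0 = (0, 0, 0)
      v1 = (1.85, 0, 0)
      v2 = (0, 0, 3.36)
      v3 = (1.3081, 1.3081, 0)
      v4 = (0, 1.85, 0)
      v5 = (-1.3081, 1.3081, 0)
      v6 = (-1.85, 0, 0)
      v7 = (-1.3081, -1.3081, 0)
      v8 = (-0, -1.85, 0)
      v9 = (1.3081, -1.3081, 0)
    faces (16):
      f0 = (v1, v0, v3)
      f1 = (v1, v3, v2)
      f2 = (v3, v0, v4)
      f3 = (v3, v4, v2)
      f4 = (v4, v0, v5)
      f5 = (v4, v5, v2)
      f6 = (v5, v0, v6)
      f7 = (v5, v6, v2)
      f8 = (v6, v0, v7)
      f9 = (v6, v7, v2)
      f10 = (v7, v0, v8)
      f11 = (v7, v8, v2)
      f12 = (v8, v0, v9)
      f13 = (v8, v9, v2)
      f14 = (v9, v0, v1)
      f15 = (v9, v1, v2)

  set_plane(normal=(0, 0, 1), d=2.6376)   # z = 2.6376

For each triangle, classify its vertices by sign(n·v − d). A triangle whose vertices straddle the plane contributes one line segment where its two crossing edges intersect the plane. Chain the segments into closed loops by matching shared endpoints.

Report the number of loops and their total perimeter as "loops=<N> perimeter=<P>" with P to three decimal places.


Straddling triangles (8 of 16):
  (v1,v3,v2) [--+] → (0.281241, 0.281241, 2.6376)–(0.39775, 0, 2.6376)  len=0.3044
  (v3,v4,v2) [--+] → (0, 0.39775, 2.6376)–(0.281241, 0.281241, 2.6376)  len=0.3044
  (v4,v5,v2) [--+] → (-0.281241, 0.281241, 2.6376)–(0, 0.39775, 2.6376)  len=0.3044
  (v5,v6,v2) [--+] → (-0.39775, 0, 2.6376)–(-0.281241, 0.281241, 2.6376)  len=0.3044
  (v6,v7,v2) [--+] → (-0.281241, -0.281241, 2.6376)–(-0.39775, 0, 2.6376)  len=0.3044
  (v7,v8,v2) [--+] → (0, -0.39775, 2.6376)–(-0.281241, -0.281241, 2.6376)  len=0.3044
  (v8,v9,v2) [--+] → (0.281241, -0.281241, 2.6376)–(0, -0.39775, 2.6376)  len=0.3044
  (v9,v1,v2) [--+] → (0.39775, 0, 2.6376)–(0.281241, -0.281241, 2.6376)  len=0.3044

Chained into 1 loop(s):
  loop 1: 8 segments, perimeter = 2.4354
Total perimeter = 2.435

loops=1 perimeter=2.435


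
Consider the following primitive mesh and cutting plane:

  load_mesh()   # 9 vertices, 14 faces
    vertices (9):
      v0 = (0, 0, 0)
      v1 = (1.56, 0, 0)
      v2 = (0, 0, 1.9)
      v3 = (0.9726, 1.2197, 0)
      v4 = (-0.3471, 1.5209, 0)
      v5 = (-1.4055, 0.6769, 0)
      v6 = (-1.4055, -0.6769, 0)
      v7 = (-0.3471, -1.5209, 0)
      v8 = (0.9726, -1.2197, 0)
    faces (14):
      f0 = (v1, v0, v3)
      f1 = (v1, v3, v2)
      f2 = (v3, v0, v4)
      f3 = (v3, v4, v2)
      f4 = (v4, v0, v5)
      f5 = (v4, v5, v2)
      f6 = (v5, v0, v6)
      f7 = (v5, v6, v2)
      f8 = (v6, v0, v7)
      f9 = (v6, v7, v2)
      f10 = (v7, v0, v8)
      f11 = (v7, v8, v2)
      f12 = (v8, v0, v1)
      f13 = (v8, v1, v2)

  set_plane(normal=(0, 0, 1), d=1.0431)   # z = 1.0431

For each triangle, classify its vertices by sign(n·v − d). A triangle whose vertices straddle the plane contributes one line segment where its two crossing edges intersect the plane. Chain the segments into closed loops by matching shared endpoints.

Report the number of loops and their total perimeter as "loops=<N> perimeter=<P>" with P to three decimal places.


Straddling triangles (7 of 14):
  (v1,v3,v2) [--+] → (0.438643, 0.550085, 1.0431)–(0.70356, 0, 1.0431)  len=0.6106
  (v3,v4,v2) [--+] → (-0.156542, 0.685926, 1.0431)–(0.438643, 0.550085, 1.0431)  len=0.6105
  (v4,v5,v2) [--+] → (-0.633881, 0.305282, 1.0431)–(-0.156542, 0.685926, 1.0431)  len=0.6105
  (v5,v6,v2) [--+] → (-0.633881, -0.305282, 1.0431)–(-0.63388, 0.305282, 1.0431)  len=0.6106
  (v6,v7,v2) [--+] → (-0.156542, -0.685926, 1.0431)–(-0.63388, -0.305282, 1.0431)  len=0.6105
  (v7,v8,v2) [--+] → (0.438643, -0.550085, 1.0431)–(-0.156542, -0.685926, 1.0431)  len=0.6105
  (v8,v1,v2) [--+] → (0.70356, 0, 1.0431)–(0.438643, -0.550085, 1.0431)  len=0.6106

Chained into 1 loop(s):
  loop 1: 7 segments, perimeter = 4.2737
Total perimeter = 4.274

loops=1 perimeter=4.274


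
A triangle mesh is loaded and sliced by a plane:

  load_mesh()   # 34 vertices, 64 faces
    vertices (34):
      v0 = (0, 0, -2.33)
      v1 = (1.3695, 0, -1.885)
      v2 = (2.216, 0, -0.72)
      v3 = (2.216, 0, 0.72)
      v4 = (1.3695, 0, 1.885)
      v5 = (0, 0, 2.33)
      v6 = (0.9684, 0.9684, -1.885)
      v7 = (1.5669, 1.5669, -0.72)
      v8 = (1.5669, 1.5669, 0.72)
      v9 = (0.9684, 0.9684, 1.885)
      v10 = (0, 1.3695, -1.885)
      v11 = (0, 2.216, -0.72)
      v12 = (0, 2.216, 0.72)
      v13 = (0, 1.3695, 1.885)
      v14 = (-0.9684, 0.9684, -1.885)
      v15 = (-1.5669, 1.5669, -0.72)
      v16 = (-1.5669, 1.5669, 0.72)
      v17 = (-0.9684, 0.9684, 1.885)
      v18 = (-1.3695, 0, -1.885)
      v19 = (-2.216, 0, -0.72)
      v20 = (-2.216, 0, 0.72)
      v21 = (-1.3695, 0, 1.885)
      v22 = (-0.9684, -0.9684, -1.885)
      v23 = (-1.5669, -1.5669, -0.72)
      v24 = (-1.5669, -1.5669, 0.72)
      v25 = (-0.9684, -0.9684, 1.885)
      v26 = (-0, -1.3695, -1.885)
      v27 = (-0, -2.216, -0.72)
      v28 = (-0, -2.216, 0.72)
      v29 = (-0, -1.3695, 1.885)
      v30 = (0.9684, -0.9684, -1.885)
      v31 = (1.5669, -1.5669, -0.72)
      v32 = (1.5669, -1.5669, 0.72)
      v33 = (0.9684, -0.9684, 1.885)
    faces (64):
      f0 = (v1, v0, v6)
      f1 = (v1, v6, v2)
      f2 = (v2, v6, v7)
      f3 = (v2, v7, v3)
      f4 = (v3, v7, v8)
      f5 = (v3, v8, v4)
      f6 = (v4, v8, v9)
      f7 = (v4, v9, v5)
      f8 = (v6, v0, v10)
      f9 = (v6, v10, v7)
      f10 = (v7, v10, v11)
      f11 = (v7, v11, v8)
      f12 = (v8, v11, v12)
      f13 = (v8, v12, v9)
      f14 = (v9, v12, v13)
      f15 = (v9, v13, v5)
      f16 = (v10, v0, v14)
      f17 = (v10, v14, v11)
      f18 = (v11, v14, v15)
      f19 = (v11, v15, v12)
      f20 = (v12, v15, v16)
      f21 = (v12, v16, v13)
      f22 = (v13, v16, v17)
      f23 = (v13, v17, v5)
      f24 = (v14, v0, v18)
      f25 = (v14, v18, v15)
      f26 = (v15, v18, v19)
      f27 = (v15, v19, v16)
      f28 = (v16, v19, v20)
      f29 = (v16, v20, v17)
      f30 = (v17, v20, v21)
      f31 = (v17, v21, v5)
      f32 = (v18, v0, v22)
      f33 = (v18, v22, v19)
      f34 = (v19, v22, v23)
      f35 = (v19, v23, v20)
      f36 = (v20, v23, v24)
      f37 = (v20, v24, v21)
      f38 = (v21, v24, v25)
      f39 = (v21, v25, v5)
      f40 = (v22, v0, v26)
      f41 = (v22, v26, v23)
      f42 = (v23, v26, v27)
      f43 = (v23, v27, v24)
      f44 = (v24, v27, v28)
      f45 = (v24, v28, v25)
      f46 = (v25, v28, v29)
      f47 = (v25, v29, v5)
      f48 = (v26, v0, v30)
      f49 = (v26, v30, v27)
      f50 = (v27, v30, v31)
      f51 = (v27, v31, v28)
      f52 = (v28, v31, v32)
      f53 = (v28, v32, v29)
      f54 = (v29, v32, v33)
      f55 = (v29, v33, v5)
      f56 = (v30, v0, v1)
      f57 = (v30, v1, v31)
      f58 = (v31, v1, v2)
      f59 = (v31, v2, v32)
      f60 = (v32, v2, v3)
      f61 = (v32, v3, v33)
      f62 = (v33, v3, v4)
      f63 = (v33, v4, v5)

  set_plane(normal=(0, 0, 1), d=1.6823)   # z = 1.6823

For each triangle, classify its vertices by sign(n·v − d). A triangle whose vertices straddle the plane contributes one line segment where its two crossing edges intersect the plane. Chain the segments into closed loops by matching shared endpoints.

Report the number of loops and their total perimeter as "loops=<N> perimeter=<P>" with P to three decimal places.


loops=1 perimeter=9.287

Straddling triangles (16 of 64):
  (v3,v8,v4) [--+] → (1.40385, 0.272627, 1.6823)–(1.51678, 0, 1.6823)  len=0.2951
  (v4,v8,v9) [+-+] → (1.40385, 0.272627, 1.6823)–(1.07253, 1.07253, 1.6823)  len=0.8658
  (v8,v12,v9) [--+] → (0.799907, 1.18547, 1.6823)–(1.07253, 1.07253, 1.6823)  len=0.2951
  (v9,v12,v13) [+-+] → (0.799907, 1.18547, 1.6823)–(0, 1.51678, 1.6823)  len=0.8658
  (v12,v16,v13) [--+] → (-0.272627, 1.40385, 1.6823)–(0, 1.51678, 1.6823)  len=0.2951
  (v13,v16,v17) [+-+] → (-0.272627, 1.40385, 1.6823)–(-1.07253, 1.07253, 1.6823)  len=0.8658
  (v16,v20,v17) [--+] → (-1.18547, 0.799907, 1.6823)–(-1.07253, 1.07253, 1.6823)  len=0.2951
  (v17,v20,v21) [+-+] → (-1.18547, 0.799907, 1.6823)–(-1.51678, 0, 1.6823)  len=0.8658
  (v20,v24,v21) [--+] → (-1.40385, -0.272627, 1.6823)–(-1.51678, 0, 1.6823)  len=0.2951
  (v21,v24,v25) [+-+] → (-1.40385, -0.272627, 1.6823)–(-1.07253, -1.07253, 1.6823)  len=0.8658
  (v24,v28,v25) [--+] → (-0.799907, -1.18547, 1.6823)–(-1.07253, -1.07253, 1.6823)  len=0.2951
  (v25,v28,v29) [+-+] → (-0.799907, -1.18547, 1.6823)–(0, -1.51678, 1.6823)  len=0.8658
  (v28,v32,v29) [--+] → (0.272627, -1.40385, 1.6823)–(0, -1.51678, 1.6823)  len=0.2951
  (v29,v32,v33) [+-+] → (0.272627, -1.40385, 1.6823)–(1.07253, -1.07253, 1.6823)  len=0.8658
  (v32,v3,v33) [--+] → (1.18547, -0.799907, 1.6823)–(1.07253, -1.07253, 1.6823)  len=0.2951
  (v33,v3,v4) [+-+] → (1.18547, -0.799907, 1.6823)–(1.51678, 0, 1.6823)  len=0.8658

Chained into 1 loop(s):
  loop 1: 16 segments, perimeter = 9.2872
Total perimeter = 9.287


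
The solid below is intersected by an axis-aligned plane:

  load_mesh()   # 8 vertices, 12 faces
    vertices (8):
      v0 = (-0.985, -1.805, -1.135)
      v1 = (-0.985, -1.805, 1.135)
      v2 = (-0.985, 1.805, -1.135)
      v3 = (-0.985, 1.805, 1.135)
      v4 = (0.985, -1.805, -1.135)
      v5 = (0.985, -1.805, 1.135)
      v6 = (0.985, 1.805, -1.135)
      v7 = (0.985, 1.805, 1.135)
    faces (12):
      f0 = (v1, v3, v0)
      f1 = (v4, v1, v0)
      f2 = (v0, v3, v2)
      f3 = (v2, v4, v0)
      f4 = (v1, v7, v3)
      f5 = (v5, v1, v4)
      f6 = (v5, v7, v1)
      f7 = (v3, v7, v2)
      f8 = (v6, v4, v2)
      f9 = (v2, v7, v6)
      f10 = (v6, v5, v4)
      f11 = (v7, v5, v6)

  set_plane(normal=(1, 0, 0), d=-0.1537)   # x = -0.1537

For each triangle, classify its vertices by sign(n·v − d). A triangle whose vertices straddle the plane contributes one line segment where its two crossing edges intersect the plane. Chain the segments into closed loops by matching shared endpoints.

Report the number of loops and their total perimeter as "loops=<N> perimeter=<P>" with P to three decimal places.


Straddling triangles (8 of 12):
  (v4,v1,v0) [+--] → (-0.1537, -1.805, 0.177106)–(-0.1537, -1.805, -1.135)  len=1.3121
  (v2,v4,v0) [-+-] → (-0.1537, 0.281653, -1.135)–(-0.1537, -1.805, -1.135)  len=2.0867
  (v1,v7,v3) [-+-] → (-0.1537, -0.281653, 1.135)–(-0.1537, 1.805, 1.135)  len=2.0867
  (v5,v1,v4) [+-+] → (-0.1537, -1.805, 1.135)–(-0.1537, -1.805, 0.177106)  len=0.9579
  (v5,v7,v1) [++-] → (-0.1537, -0.281653, 1.135)–(-0.1537, -1.805, 1.135)  len=1.5233
  (v3,v7,v2) [-+-] → (-0.1537, 1.805, 1.135)–(-0.1537, 1.805, -0.177106)  len=1.3121
  (v6,v4,v2) [++-] → (-0.1537, 0.281653, -1.135)–(-0.1537, 1.805, -1.135)  len=1.5233
  (v2,v7,v6) [-++] → (-0.1537, 1.805, -0.177106)–(-0.1537, 1.805, -1.135)  len=0.9579

Chained into 1 loop(s):
  loop 1: 8 segments, perimeter = 11.7600
Total perimeter = 11.760

loops=1 perimeter=11.760


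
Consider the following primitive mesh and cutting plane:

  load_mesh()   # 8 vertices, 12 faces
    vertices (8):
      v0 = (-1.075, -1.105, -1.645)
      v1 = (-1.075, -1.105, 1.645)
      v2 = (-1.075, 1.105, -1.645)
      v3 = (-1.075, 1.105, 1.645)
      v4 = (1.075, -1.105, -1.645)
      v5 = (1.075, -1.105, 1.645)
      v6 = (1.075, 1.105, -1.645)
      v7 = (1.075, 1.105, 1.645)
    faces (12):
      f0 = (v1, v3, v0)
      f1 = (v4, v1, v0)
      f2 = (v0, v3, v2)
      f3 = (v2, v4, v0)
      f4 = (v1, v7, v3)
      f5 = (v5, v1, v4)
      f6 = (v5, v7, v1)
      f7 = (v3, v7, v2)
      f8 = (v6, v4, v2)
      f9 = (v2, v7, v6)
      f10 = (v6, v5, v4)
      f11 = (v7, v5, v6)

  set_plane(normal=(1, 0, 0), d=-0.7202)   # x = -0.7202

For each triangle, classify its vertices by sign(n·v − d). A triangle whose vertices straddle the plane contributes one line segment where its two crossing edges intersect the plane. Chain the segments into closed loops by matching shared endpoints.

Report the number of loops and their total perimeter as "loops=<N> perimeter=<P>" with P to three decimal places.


loops=1 perimeter=11.000

Straddling triangles (8 of 12):
  (v4,v1,v0) [+--] → (-0.7202, -1.105, 1.10207)–(-0.7202, -1.105, -1.645)  len=2.7471
  (v2,v4,v0) [-+-] → (-0.7202, 0.740299, -1.645)–(-0.7202, -1.105, -1.645)  len=1.8453
  (v1,v7,v3) [-+-] → (-0.7202, -0.740299, 1.645)–(-0.7202, 1.105, 1.645)  len=1.8453
  (v5,v1,v4) [+-+] → (-0.7202, -1.105, 1.645)–(-0.7202, -1.105, 1.10207)  len=0.5429
  (v5,v7,v1) [++-] → (-0.7202, -0.740299, 1.645)–(-0.7202, -1.105, 1.645)  len=0.3647
  (v3,v7,v2) [-+-] → (-0.7202, 1.105, 1.645)–(-0.7202, 1.105, -1.10207)  len=2.7471
  (v6,v4,v2) [++-] → (-0.7202, 0.740299, -1.645)–(-0.7202, 1.105, -1.645)  len=0.3647
  (v2,v7,v6) [-++] → (-0.7202, 1.105, -1.10207)–(-0.7202, 1.105, -1.645)  len=0.5429

Chained into 1 loop(s):
  loop 1: 8 segments, perimeter = 11.0000
Total perimeter = 11.000


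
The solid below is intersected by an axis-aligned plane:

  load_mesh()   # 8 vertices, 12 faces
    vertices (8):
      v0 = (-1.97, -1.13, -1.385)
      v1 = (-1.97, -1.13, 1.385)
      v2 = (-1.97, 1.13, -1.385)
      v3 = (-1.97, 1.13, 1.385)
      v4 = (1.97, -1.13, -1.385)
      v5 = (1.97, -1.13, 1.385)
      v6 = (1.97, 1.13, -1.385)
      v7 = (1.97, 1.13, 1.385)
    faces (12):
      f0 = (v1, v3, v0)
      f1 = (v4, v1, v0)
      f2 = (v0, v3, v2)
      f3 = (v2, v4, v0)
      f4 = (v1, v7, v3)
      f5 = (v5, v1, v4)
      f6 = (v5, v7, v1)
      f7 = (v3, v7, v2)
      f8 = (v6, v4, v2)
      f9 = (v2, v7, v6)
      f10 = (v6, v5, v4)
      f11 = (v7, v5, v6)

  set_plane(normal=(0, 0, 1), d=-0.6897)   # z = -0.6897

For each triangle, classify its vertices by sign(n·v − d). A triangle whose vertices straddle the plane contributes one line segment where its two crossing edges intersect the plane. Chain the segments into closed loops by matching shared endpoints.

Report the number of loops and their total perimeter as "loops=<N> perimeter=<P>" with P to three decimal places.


Straddling triangles (8 of 12):
  (v1,v3,v0) [++-] → (-1.97, -0.562716, -0.6897)–(-1.97, -1.13, -0.6897)  len=0.5673
  (v4,v1,v0) [-+-] → (0.981017, -1.13, -0.6897)–(-1.97, -1.13, -0.6897)  len=2.9510
  (v0,v3,v2) [-+-] → (-1.97, -0.562716, -0.6897)–(-1.97, 1.13, -0.6897)  len=1.6927
  (v5,v1,v4) [++-] → (0.981017, -1.13, -0.6897)–(1.97, -1.13, -0.6897)  len=0.9890
  (v3,v7,v2) [++-] → (-0.981017, 1.13, -0.6897)–(-1.97, 1.13, -0.6897)  len=0.9890
  (v2,v7,v6) [-+-] → (-0.981017, 1.13, -0.6897)–(1.97, 1.13, -0.6897)  len=2.9510
  (v6,v5,v4) [-+-] → (1.97, 0.562716, -0.6897)–(1.97, -1.13, -0.6897)  len=1.6927
  (v7,v5,v6) [++-] → (1.97, 0.562716, -0.6897)–(1.97, 1.13, -0.6897)  len=0.5673

Chained into 1 loop(s):
  loop 1: 8 segments, perimeter = 12.4000
Total perimeter = 12.400

loops=1 perimeter=12.400


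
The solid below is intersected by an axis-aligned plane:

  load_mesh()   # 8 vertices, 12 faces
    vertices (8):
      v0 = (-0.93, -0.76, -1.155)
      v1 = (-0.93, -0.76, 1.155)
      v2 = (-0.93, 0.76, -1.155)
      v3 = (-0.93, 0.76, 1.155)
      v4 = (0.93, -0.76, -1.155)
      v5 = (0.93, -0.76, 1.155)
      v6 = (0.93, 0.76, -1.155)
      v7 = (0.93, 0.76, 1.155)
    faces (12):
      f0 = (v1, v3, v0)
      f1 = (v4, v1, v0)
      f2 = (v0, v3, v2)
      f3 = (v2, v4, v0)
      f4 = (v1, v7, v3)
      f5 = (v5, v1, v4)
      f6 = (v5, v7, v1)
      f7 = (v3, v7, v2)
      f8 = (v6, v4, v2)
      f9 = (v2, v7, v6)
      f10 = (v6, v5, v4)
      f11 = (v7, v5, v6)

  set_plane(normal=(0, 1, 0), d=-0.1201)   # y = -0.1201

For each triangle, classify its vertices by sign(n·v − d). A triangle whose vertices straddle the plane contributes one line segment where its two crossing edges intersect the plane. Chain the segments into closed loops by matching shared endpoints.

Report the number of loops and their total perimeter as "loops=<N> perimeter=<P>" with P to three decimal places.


loops=1 perimeter=8.340

Straddling triangles (8 of 12):
  (v1,v3,v0) [-+-] → (-0.93, -0.1201, 1.155)–(-0.93, -0.1201, -0.18252)  len=1.3375
  (v0,v3,v2) [-++] → (-0.93, -0.1201, -0.18252)–(-0.93, -0.1201, -1.155)  len=0.9725
  (v2,v4,v0) [+--] → (0.146964, -0.1201, -1.155)–(-0.93, -0.1201, -1.155)  len=1.0770
  (v1,v7,v3) [-++] → (-0.146964, -0.1201, 1.155)–(-0.93, -0.1201, 1.155)  len=0.7830
  (v5,v7,v1) [-+-] → (0.93, -0.1201, 1.155)–(-0.146964, -0.1201, 1.155)  len=1.0770
  (v6,v4,v2) [+-+] → (0.93, -0.1201, -1.155)–(0.146964, -0.1201, -1.155)  len=0.7830
  (v6,v5,v4) [+--] → (0.93, -0.1201, 0.18252)–(0.93, -0.1201, -1.155)  len=1.3375
  (v7,v5,v6) [+-+] → (0.93, -0.1201, 1.155)–(0.93, -0.1201, 0.18252)  len=0.9725

Chained into 1 loop(s):
  loop 1: 8 segments, perimeter = 8.3400
Total perimeter = 8.340


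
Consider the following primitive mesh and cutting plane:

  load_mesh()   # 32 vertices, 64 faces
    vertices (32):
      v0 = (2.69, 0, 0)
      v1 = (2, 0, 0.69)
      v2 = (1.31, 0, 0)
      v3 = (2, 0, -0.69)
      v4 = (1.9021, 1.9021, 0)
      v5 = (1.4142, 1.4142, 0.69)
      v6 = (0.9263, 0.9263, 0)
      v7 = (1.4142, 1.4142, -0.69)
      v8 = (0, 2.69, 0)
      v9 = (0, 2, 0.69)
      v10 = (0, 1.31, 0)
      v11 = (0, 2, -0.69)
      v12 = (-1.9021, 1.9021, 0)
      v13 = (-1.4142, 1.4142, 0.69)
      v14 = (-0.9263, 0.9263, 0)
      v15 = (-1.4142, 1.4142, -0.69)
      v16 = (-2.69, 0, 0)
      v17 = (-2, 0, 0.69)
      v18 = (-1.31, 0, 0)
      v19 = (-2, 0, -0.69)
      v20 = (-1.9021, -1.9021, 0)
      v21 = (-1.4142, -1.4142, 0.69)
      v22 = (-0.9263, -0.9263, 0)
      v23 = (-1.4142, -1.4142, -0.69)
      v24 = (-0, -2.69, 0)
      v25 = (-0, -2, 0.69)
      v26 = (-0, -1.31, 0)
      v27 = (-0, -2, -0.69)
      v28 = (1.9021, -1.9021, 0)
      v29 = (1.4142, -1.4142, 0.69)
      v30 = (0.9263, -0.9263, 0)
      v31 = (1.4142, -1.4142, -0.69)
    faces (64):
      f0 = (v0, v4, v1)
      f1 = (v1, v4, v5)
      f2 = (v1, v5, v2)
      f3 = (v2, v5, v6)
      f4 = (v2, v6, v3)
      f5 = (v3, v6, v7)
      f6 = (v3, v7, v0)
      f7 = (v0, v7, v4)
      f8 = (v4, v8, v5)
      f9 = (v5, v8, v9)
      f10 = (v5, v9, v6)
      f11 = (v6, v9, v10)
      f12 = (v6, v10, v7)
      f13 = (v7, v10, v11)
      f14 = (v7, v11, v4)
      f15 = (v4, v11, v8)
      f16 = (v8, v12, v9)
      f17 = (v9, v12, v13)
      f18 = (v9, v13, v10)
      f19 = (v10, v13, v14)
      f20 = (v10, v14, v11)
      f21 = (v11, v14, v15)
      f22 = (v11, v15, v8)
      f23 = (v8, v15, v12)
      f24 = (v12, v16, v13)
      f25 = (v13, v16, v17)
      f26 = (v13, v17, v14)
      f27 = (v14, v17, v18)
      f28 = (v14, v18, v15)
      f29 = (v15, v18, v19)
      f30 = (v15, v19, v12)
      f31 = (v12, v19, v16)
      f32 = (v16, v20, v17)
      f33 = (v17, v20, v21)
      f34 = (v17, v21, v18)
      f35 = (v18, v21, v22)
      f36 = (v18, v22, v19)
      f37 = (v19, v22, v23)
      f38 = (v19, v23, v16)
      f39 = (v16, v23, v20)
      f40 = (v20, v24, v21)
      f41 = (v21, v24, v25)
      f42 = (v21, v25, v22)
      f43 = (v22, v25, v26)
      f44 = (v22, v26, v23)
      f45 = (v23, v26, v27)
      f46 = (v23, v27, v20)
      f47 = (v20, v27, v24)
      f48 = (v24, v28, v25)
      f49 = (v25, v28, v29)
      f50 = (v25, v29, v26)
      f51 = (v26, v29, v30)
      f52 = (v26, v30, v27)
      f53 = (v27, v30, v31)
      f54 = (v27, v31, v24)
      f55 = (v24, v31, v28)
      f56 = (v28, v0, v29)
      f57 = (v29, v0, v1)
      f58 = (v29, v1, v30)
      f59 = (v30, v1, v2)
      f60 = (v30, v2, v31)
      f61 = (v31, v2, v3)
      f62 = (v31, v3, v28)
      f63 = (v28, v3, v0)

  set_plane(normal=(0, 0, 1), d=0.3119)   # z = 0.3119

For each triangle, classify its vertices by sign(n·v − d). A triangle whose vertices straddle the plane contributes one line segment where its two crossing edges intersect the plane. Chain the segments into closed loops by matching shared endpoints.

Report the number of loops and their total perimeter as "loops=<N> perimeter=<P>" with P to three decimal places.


loops=2 perimeter=24.492

Straddling triangles (32 of 64):
  (v0,v4,v1) [--+] → (1.94635, 1.0423, 0.3119)–(2.3781, 0, 0.3119)  len=1.1282
  (v1,v4,v5) [+-+] → (1.94635, 1.0423, 0.3119)–(1.68156, 1.68156, 0.3119)  len=0.6919
  (v1,v5,v2) [++-] → (1.3571, 0.639259, 0.3119)–(1.6219, 0, 0.3119)  len=0.6919
  (v2,v5,v6) [-+-] → (1.3571, 0.639259, 0.3119)–(1.14684, 1.14684, 0.3119)  len=0.5494
  (v4,v8,v5) [--+] → (0.639259, 2.1133, 0.3119)–(1.68156, 1.68156, 0.3119)  len=1.1282
  (v5,v8,v9) [+-+] → (0.639259, 2.1133, 0.3119)–(0, 2.3781, 0.3119)  len=0.6919
  (v5,v9,v6) [++-] → (0.507586, 1.41164, 0.3119)–(1.14684, 1.14684, 0.3119)  len=0.6919
  (v6,v9,v10) [-+-] → (0.507586, 1.41164, 0.3119)–(0, 1.6219, 0.3119)  len=0.5494
  (v8,v12,v9) [--+] → (-1.0423, 1.94635, 0.3119)–(0, 2.3781, 0.3119)  len=1.1282
  (v9,v12,v13) [+-+] → (-1.0423, 1.94635, 0.3119)–(-1.68156, 1.68156, 0.3119)  len=0.6919
  (v9,v13,v10) [++-] → (-0.639259, 1.3571, 0.3119)–(0, 1.6219, 0.3119)  len=0.6919
  (v10,v13,v14) [-+-] → (-0.639259, 1.3571, 0.3119)–(-1.14684, 1.14684, 0.3119)  len=0.5494
  (v12,v16,v13) [--+] → (-2.1133, 0.639259, 0.3119)–(-1.68156, 1.68156, 0.3119)  len=1.1282
  (v13,v16,v17) [+-+] → (-2.1133, 0.639259, 0.3119)–(-2.3781, 0, 0.3119)  len=0.6919
  (v13,v17,v14) [++-] → (-1.41164, 0.507586, 0.3119)–(-1.14684, 1.14684, 0.3119)  len=0.6919
  (v14,v17,v18) [-+-] → (-1.41164, 0.507586, 0.3119)–(-1.6219, 0, 0.3119)  len=0.5494
  (v16,v20,v17) [--+] → (-1.94635, -1.0423, 0.3119)–(-2.3781, 0, 0.3119)  len=1.1282
  (v17,v20,v21) [+-+] → (-1.94635, -1.0423, 0.3119)–(-1.68156, -1.68156, 0.3119)  len=0.6919
  (v17,v21,v18) [++-] → (-1.3571, -0.639259, 0.3119)–(-1.6219, 0, 0.3119)  len=0.6919
  (v18,v21,v22) [-+-] → (-1.3571, -0.639259, 0.3119)–(-1.14684, -1.14684, 0.3119)  len=0.5494
  (v20,v24,v21) [--+] → (-0.639259, -2.1133, 0.3119)–(-1.68156, -1.68156, 0.3119)  len=1.1282
  (v21,v24,v25) [+-+] → (-0.639259, -2.1133, 0.3119)–(0, -2.3781, 0.3119)  len=0.6919
  (v21,v25,v22) [++-] → (-0.507586, -1.41164, 0.3119)–(-1.14684, -1.14684, 0.3119)  len=0.6919
  (v22,v25,v26) [-+-] → (-0.507586, -1.41164, 0.3119)–(0, -1.6219, 0.3119)  len=0.5494
  (v24,v28,v25) [--+] → (1.0423, -1.94635, 0.3119)–(0, -2.3781, 0.3119)  len=1.1282
  (v25,v28,v29) [+-+] → (1.0423, -1.94635, 0.3119)–(1.68156, -1.68156, 0.3119)  len=0.6919
  (v25,v29,v26) [++-] → (0.639259, -1.3571, 0.3119)–(0, -1.6219, 0.3119)  len=0.6919
  (v26,v29,v30) [-+-] → (0.639259, -1.3571, 0.3119)–(1.14684, -1.14684, 0.3119)  len=0.5494
  (v28,v0,v29) [--+] → (2.1133, -0.639259, 0.3119)–(1.68156, -1.68156, 0.3119)  len=1.1282
  (v29,v0,v1) [+-+] → (2.1133, -0.639259, 0.3119)–(2.3781, 0, 0.3119)  len=0.6919
  (v29,v1,v30) [++-] → (1.41164, -0.507586, 0.3119)–(1.14684, -1.14684, 0.3119)  len=0.6919
  (v30,v1,v2) [-+-] → (1.41164, -0.507586, 0.3119)–(1.6219, 0, 0.3119)  len=0.5494

Chained into 2 loop(s):
  loop 1: 16 segments, perimeter = 14.5609
  loop 2: 16 segments, perimeter = 9.9307
Total perimeter = 24.492


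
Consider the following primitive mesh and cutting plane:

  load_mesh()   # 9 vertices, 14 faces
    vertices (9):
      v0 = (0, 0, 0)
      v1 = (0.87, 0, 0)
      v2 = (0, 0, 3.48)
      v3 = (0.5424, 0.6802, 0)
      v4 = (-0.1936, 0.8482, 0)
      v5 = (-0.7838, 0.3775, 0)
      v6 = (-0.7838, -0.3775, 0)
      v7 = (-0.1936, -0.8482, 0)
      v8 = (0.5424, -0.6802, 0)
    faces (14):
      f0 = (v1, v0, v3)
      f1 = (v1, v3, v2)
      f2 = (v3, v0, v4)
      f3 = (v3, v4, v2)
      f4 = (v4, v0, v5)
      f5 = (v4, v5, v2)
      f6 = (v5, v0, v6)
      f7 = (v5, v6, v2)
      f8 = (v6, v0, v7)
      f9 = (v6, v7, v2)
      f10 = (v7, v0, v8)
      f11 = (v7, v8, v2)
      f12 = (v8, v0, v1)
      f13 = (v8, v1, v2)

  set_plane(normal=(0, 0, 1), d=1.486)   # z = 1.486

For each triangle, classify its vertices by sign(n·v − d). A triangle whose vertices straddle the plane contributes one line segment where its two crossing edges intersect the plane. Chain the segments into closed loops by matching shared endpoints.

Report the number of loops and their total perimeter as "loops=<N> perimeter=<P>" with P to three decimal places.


Straddling triangles (7 of 14):
  (v1,v3,v2) [--+] → (0.310789, 0.389747, 1.486)–(0.4985, 0, 1.486)  len=0.4326
  (v3,v4,v2) [--+] → (-0.110931, 0.486009, 1.486)–(0.310789, 0.389747, 1.486)  len=0.4326
  (v4,v5,v2) [--+] → (-0.449108, 0.216303, 1.486)–(-0.110931, 0.486009, 1.486)  len=0.4326
  (v5,v6,v2) [--+] → (-0.449108, -0.216303, 1.486)–(-0.449108, 0.216303, 1.486)  len=0.4326
  (v6,v7,v2) [--+] → (-0.110931, -0.486009, 1.486)–(-0.449108, -0.216303, 1.486)  len=0.4326
  (v7,v8,v2) [--+] → (0.310789, -0.389747, 1.486)–(-0.110931, -0.486009, 1.486)  len=0.4326
  (v8,v1,v2) [--+] → (0.4985, 0, 1.486)–(0.310789, -0.389747, 1.486)  len=0.4326

Chained into 1 loop(s):
  loop 1: 7 segments, perimeter = 3.0280
Total perimeter = 3.028

loops=1 perimeter=3.028
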